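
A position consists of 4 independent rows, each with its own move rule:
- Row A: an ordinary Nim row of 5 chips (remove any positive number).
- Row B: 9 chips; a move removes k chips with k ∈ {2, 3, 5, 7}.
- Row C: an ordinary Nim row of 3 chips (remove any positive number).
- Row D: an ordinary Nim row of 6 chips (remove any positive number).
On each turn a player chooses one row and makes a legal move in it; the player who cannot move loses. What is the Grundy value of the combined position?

0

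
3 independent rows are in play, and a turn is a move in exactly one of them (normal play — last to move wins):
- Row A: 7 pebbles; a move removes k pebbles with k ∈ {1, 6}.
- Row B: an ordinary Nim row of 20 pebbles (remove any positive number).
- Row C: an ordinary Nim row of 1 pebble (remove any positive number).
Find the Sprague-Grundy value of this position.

For row A, compute g(0), g(1), … with moves {1, 6}:
g(0) = mex{} = 0
g(1) = mex{0} = 1
g(2) = mex{1} = 0
g(3) = mex{0} = 1
g(4) = mex{1} = 0
g(5) = mex{0} = 1
g(6) = mex{0,1} = 2
g(7) = mex{1,2} = 0
So g(7) = 0.
Row B is a plain Nim row of size 20, so its Grundy value is 20.
Row C is a plain Nim row of size 1, so its Grundy value is 1.
The value of a disjunctive sum is the nim-sum of the parts.
Combined value = 0 XOR 20 XOR 1 = 21.

21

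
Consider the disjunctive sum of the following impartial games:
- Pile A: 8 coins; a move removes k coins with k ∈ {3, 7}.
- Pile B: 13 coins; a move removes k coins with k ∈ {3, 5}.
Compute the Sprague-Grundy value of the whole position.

Grundy values for pile A (subtraction set {3, 7}):
k:     0  1  2  3  4  5  6  7  8
g(k):  0  0  0  1  1  1  0  2  2
So g(8) = 2.
Build the Grundy sequence for pile B with g(k) = mex{g(k−s) : s ∈ {3, 5}, s ≤ k}:
k:     0  1  2  3  4  5  6  7  8  9 10 11 12 13
g(k):  0  0  0  1  1  1  2  2  0  0  0  1  1  1
So g(13) = 1.
The value of a disjunctive sum is the nim-sum of the parts.
Combined value = 2 XOR 1 = 3.

3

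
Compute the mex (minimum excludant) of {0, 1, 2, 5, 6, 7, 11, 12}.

3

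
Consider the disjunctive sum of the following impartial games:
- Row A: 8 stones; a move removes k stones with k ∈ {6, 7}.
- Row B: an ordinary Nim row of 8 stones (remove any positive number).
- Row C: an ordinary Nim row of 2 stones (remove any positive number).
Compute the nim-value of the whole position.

Build the Grundy sequence for row A with g(k) = mex{g(k−s) : s ∈ {6, 7}, s ≤ k}:
k:     0  1  2  3  4  5  6  7  8
g(k):  0  0  0  0  0  0  1  1  1
So g(8) = 1.
Row B is a plain Nim row of size 8, so its Grundy value is 8.
Row C is a plain Nim row of size 2, so its Grundy value is 2.
By the Sprague-Grundy theorem, the Grundy value of a sum of independent games is the XOR of the component values.
Combined value = 1 ⊕ 8 ⊕ 2 = 11.

11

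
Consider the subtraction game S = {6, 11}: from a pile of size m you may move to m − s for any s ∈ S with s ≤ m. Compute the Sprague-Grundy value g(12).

2

Compute g(0), g(1), … for moves {6, 11}:
g(0) = mex{} = 0
g(1) = mex{} = 0
g(2) = mex{} = 0
g(3) = mex{} = 0
g(4) = mex{} = 0
g(5) = mex{} = 0
g(6) = mex{0} = 1
g(7) = mex{0} = 1
g(8) = mex{0} = 1
g(9) = mex{0} = 1
g(10) = mex{0} = 1
g(11) = mex{0} = 1
g(12) = mex{0,1} = 2
So g(12) = 2.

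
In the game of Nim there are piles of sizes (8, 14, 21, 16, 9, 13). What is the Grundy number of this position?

Compute the nim-sum pairwise:
8 XOR 14 = 6
6 XOR 21 = 19
19 XOR 16 = 3
3 XOR 9 = 10
10 XOR 13 = 7

7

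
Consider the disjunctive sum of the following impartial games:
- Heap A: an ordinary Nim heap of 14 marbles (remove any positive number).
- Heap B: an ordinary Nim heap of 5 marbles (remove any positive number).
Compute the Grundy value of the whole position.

11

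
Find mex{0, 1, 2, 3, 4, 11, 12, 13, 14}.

The values 0, 1, 2, 3, 4 are all present; 5 is the first non-negative integer missing from the set.

5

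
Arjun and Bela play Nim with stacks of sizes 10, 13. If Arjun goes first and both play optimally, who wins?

Arjun wins

Nim-sum: 10 ^ 13 = 7.
The nim-sum is 7 ≠ 0, so this is an N-position: the player to move can win; Arjun has a winning move.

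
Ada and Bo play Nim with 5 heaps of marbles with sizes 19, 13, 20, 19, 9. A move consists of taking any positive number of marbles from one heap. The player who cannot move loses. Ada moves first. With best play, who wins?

Ada wins

Nim-sum: 19 ^ 13 ^ 20 ^ 19 ^ 9 = 16.
The nim-sum is 16 ≠ 0, so this is an N-position: the player to move can win; Ada has a winning move.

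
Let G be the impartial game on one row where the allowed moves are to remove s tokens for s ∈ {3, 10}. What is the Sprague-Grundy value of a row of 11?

1

Grundy values for subtraction set {3, 10}:
k:     0  1  2  3  4  5  6  7  8  9 10 11
g(k):  0  0  0  1  1  1  0  0  0  1  1  1
So g(11) = 1.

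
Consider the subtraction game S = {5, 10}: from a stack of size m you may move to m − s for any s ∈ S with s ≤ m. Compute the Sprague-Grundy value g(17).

0

Compute g(0), g(1), … for moves {5, 10}:
k:     0  1  2  3  4  5  6  7  8  9 10 11 12 13 14 15 16 17
g(k):  0  0  0  0  0  1  1  1  1  1  2  2  2  2  2  0  0  0
So g(17) = 0.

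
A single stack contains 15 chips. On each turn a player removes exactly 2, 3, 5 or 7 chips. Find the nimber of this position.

Grundy values for subtraction set {2, 3, 5, 7}:
k:     0  1  2  3  4  5  6  7  8  9 10 11 12 13 14 15
g(k):  0  0  1  1  2  2  3  3  4  0  0  1  1  2  2  3
So g(15) = 3.

3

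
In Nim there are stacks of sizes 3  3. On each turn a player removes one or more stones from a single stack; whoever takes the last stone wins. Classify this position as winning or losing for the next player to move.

Losing position

Compute the nim-sum pairwise:
3 XOR 3 = 0
The nim-sum is 0, so this is a P-position: the player to move is in a losing position under optimal play.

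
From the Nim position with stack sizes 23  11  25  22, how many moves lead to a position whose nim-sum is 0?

Nim-sum: 23 ⊕ 11 ⊕ 25 ⊕ 22 = 19.
The overall nim-sum is X = 19. A stack of size p has a winning move iff p XOR X < p (reduce it to p XOR X).
  23: 23 XOR 19 = 4 < 23 — winning move (to 4).
  11: 11 XOR 19 = 24 ≥ 11 — no move.
  25: 25 XOR 19 = 10 < 25 — winning move (to 10).
  22: 22 XOR 19 = 5 < 22 — winning move (to 5).
That gives 3 winning moves.

3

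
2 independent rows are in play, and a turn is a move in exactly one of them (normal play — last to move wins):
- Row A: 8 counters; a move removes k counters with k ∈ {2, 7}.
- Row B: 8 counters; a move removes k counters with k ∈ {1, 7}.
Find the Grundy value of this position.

Grundy values for row A (subtraction set {2, 7}):
g(0) = mex{} = 0
g(1) = mex{} = 0
g(2) = mex{0} = 1
g(3) = mex{0} = 1
g(4) = mex{1} = 0
g(5) = mex{1} = 0
g(6) = mex{0} = 1
g(7) = mex{0} = 1
g(8) = mex{0,1} = 2
So g(8) = 2.
Build the Grundy sequence for row B with g(k) = mex{g(k−s) : s ∈ {1, 7}, s ≤ k}:
g(0) = mex{} = 0
g(1) = mex{0} = 1
g(2) = mex{1} = 0
g(3) = mex{0} = 1
g(4) = mex{1} = 0
g(5) = mex{0} = 1
g(6) = mex{1} = 0
g(7) = mex{0} = 1
g(8) = mex{1} = 0
So g(8) = 0.
By the Sprague-Grundy theorem, the Grundy value of a sum of independent games is the XOR of the component values.
Combined value = 2 ⊕ 0 = 2.

2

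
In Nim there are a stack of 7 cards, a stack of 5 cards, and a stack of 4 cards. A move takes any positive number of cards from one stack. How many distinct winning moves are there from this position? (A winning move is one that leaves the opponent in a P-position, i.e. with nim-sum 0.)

3

Bitwise XOR of the heap sizes:
  111  (7)
  101  (5)
  100  (4)
  ---
  110  (6)
The overall nim-sum is X = 6. A stack of size p has a winning move iff p XOR X < p (reduce it to p XOR X).
  7: 7 XOR 6 = 1 < 7 — winning move (to 1).
  5: 5 XOR 6 = 3 < 5 — winning move (to 3).
  4: 4 XOR 6 = 2 < 4 — winning move (to 2).
That gives 3 winning moves.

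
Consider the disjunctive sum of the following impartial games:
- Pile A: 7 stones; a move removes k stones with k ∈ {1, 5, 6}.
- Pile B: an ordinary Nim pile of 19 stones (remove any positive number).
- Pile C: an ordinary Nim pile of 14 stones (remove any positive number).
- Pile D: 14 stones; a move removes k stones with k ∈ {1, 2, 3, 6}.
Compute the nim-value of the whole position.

28

For pile A, compute g(0), g(1), … with moves {1, 5, 6}:
g(0) = mex{} = 0
g(1) = mex{0} = 1
g(2) = mex{1} = 0
g(3) = mex{0} = 1
g(4) = mex{1} = 0
g(5) = mex{0} = 1
g(6) = mex{0,1} = 2
g(7) = mex{0,1,2} = 3
So g(7) = 3.
Pile B is a plain Nim pile of size 19, so its Grundy value is 19.
Pile C is a plain Nim pile of size 14, so its Grundy value is 14.
For pile D, compute g(0), g(1), … with moves {1, 2, 3, 6}:
k:     0  1  2  3  4  5  6  7  8  9 10 11 12 13 14
g(k):  0  1  2  3  0  1  2  3  0  1  2  3  0  1  2
So g(14) = 2.
By the Sprague-Grundy theorem, the Grundy value of a sum of independent games is the XOR of the component values.
Combined value = 3 ⊕ 19 ⊕ 14 ⊕ 2 = 28.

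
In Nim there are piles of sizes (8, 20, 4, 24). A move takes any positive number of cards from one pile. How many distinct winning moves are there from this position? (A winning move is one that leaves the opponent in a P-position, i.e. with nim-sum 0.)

Bitwise XOR of the heap sizes:
  01000  (8)
  10100  (20)
  00100  (4)
  11000  (24)
  -----
  00000  (0)
The nim-sum is already 0, so every move leaves a nonzero nim-sum — there are no winning moves.

0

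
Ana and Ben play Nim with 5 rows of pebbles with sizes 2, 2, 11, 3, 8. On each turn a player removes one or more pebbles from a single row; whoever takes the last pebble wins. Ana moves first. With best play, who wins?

Ben wins

Nim-sum: 2 ^ 2 ^ 11 ^ 3 ^ 8 = 0.
The nim-sum is 0, so this is a P-position: the player to move is in a losing position under optimal play; Ana is about to move from it and so loses — Ben wins.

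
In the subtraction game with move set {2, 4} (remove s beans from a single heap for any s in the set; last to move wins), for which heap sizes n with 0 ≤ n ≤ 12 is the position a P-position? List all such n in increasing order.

Compute g(0), g(1), … for moves {2, 4}:
k:     0  1  2  3  4  5  6  7  8  9 10 11 12
g(k):  0  0  1  1  2  2  0  0  1  1  2  2  0
The P-positions (g = 0) in 0..12 are 0, 1, 6, 7, 12.

0, 1, 6, 7, 12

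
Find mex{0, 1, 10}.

The values 0, 1 are all present; 2 is the first non-negative integer missing from the set.

2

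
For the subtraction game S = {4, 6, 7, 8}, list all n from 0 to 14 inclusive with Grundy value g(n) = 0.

Grundy values for subtraction set {4, 6, 7, 8}:
g(0) = mex{} = 0
g(1) = mex{} = 0
g(2) = mex{} = 0
g(3) = mex{} = 0
g(4) = mex{0} = 1
g(5) = mex{0} = 1
g(6) = mex{0} = 1
g(7) = mex{0} = 1
g(8) = mex{0,1} = 2
g(9) = mex{0,1} = 2
g(10) = mex{0,1} = 2
g(11) = mex{0,1} = 2
g(12) = mex{1,2} = 0
g(13) = mex{1,2} = 0
g(14) = mex{1,2} = 0
The P-positions (g = 0) in 0..14 are 0, 1, 2, 3, 12, 13, 14.

0, 1, 2, 3, 12, 13, 14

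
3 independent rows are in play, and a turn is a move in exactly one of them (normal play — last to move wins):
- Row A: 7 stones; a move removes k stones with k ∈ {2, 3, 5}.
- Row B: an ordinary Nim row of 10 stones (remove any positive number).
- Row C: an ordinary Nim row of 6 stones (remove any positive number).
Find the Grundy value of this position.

12

For row A, compute g(0), g(1), … with moves {2, 3, 5}:
g(0) = mex{} = 0
g(1) = mex{} = 0
g(2) = mex{0} = 1
g(3) = mex{0} = 1
g(4) = mex{0,1} = 2
g(5) = mex{0,1} = 2
g(6) = mex{0,1,2} = 3
g(7) = mex{1,2} = 0
So g(7) = 0.
Row B is a plain Nim row of size 10, so its Grundy value is 10.
Row C is a plain Nim row of size 6, so its Grundy value is 6.
By the Sprague-Grundy theorem, the Grundy value of a sum of independent games is the XOR of the component values.
Combined value = 0 XOR 10 XOR 6 = 12.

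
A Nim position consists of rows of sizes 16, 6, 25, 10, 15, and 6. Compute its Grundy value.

12

In binary:
  10000  (16)
  00110  (6)
  11001  (25)
  01010  (10)
  01111  (15)
  00110  (6)
  -----
  01100  (12)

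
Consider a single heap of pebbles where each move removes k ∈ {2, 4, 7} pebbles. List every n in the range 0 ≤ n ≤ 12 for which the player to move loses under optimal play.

Grundy values for subtraction set {2, 4, 7}:
g(0) = mex{} = 0
g(1) = mex{} = 0
g(2) = mex{0} = 1
g(3) = mex{0} = 1
g(4) = mex{0,1} = 2
g(5) = mex{0,1} = 2
g(6) = mex{1,2} = 0
g(7) = mex{0,1,2} = 3
g(8) = mex{0,2} = 1
g(9) = mex{1,2,3} = 0
g(10) = mex{0,1} = 2
g(11) = mex{0,2,3} = 1
g(12) = mex{1,2} = 0
The P-positions (g = 0) in 0..12 are 0, 1, 6, 9, 12.

0, 1, 6, 9, 12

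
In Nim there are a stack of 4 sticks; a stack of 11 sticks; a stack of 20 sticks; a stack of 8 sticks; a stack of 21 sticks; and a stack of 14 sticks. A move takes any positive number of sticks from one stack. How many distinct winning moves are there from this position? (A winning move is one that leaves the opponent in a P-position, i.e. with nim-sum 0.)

3

Compute the nim-sum pairwise:
4 XOR 11 = 15
15 XOR 20 = 27
27 XOR 8 = 19
19 XOR 21 = 6
6 XOR 14 = 8
The overall nim-sum is X = 8. A stack of size p has a winning move iff p XOR X < p (reduce it to p XOR X).
  4: 4 XOR 8 = 12 ≥ 4 — no move.
  11: 11 XOR 8 = 3 < 11 — winning move (to 3).
  20: 20 XOR 8 = 28 ≥ 20 — no move.
  8: 8 XOR 8 = 0 < 8 — winning move (to 0).
  21: 21 XOR 8 = 29 ≥ 21 — no move.
  14: 14 XOR 8 = 6 < 14 — winning move (to 6).
That gives 3 winning moves.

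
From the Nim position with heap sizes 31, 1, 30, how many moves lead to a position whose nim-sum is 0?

0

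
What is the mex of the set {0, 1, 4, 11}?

The values 0, 1 are all present; 2 is the first non-negative integer missing from the set.

2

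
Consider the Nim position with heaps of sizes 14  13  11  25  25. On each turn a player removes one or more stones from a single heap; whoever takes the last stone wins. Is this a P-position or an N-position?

N-position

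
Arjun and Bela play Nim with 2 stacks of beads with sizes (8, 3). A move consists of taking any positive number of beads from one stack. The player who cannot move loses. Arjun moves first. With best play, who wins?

Arjun wins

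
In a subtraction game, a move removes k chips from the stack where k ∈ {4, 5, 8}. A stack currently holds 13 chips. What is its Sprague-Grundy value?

0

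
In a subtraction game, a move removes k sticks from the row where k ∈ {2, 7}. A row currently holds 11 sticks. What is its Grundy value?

1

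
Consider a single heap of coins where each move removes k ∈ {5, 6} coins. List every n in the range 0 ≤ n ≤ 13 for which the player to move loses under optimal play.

Grundy values for subtraction set {5, 6}:
g(0) = mex{} = 0
g(1) = mex{} = 0
g(2) = mex{} = 0
g(3) = mex{} = 0
g(4) = mex{} = 0
g(5) = mex{0} = 1
g(6) = mex{0} = 1
g(7) = mex{0} = 1
g(8) = mex{0} = 1
g(9) = mex{0} = 1
g(10) = mex{0,1} = 2
g(11) = mex{1} = 0
g(12) = mex{1} = 0
g(13) = mex{1} = 0
The P-positions (g = 0) in 0..13 are 0, 1, 2, 3, 4, 11, 12, 13.

0, 1, 2, 3, 4, 11, 12, 13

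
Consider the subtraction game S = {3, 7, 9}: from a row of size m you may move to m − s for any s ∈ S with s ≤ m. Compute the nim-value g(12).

0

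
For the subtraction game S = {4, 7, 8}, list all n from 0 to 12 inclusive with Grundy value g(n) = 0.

0, 1, 2, 3, 12

Grundy values for subtraction set {4, 7, 8}:
g(0) = mex{} = 0
g(1) = mex{} = 0
g(2) = mex{} = 0
g(3) = mex{} = 0
g(4) = mex{0} = 1
g(5) = mex{0} = 1
g(6) = mex{0} = 1
g(7) = mex{0} = 1
g(8) = mex{0,1} = 2
g(9) = mex{0,1} = 2
g(10) = mex{0,1} = 2
g(11) = mex{0,1} = 2
g(12) = mex{1,2} = 0
The P-positions (g = 0) in 0..12 are 0, 1, 2, 3, 12.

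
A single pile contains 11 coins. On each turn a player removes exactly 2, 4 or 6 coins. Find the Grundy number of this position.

1

Build the Grundy sequence with g(k) = mex{g(k−s) : s ∈ {2, 4, 6}, s ≤ k}:
k:     0  1  2  3  4  5  6  7  8  9 10 11
g(k):  0  0  1  1  2  2  3  3  0  0  1  1
So g(11) = 1.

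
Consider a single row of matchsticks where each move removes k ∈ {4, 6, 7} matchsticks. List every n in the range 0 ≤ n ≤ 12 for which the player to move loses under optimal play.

0, 1, 2, 3, 11, 12

Compute g(0), g(1), … for moves {4, 6, 7}:
g(0) = mex{} = 0
g(1) = mex{} = 0
g(2) = mex{} = 0
g(3) = mex{} = 0
g(4) = mex{0} = 1
g(5) = mex{0} = 1
g(6) = mex{0} = 1
g(7) = mex{0} = 1
g(8) = mex{0,1} = 2
g(9) = mex{0,1} = 2
g(10) = mex{0,1} = 2
g(11) = mex{1} = 0
g(12) = mex{1,2} = 0
The P-positions (g = 0) in 0..12 are 0, 1, 2, 3, 11, 12.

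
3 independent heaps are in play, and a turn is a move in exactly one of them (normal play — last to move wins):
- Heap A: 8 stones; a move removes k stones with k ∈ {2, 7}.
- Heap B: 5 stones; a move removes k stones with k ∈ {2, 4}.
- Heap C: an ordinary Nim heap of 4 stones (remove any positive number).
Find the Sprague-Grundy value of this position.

For heap A, compute g(0), g(1), … with moves {2, 7}:
g(0) = mex{} = 0
g(1) = mex{} = 0
g(2) = mex{0} = 1
g(3) = mex{0} = 1
g(4) = mex{1} = 0
g(5) = mex{1} = 0
g(6) = mex{0} = 1
g(7) = mex{0} = 1
g(8) = mex{0,1} = 2
So g(8) = 2.
For heap B, compute g(0), g(1), … with moves {2, 4}:
g(0) = mex{} = 0
g(1) = mex{} = 0
g(2) = mex{0} = 1
g(3) = mex{0} = 1
g(4) = mex{0,1} = 2
g(5) = mex{0,1} = 2
So g(5) = 2.
Heap C is a plain Nim heap of size 4, so its Grundy value is 4.
The value of a disjunctive sum is the nim-sum of the parts.
Combined value = 2 ⊕ 2 ⊕ 4 = 4.

4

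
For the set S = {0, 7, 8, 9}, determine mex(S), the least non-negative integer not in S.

1

0 is in the set but 1 is not, so the mex is 1.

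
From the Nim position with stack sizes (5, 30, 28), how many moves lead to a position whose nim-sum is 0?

3

Nim-sum: 5 ^ 30 ^ 28 = 7.
The overall nim-sum is X = 7. A stack of size p has a winning move iff p XOR X < p (reduce it to p XOR X).
  5: 5 XOR 7 = 2 < 5 — winning move (to 2).
  30: 30 XOR 7 = 25 < 30 — winning move (to 25).
  28: 28 XOR 7 = 27 < 28 — winning move (to 27).
That gives 3 winning moves.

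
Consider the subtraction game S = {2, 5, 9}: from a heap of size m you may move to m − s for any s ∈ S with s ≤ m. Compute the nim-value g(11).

Build the Grundy sequence with g(k) = mex{g(k−s) : s ∈ {2, 5, 9}, s ≤ k}:
k:     0  1  2  3  4  5  6  7  8  9 10 11
g(k):  0  0  1  1  0  2  1  0  0  1  1  0
So g(11) = 0.

0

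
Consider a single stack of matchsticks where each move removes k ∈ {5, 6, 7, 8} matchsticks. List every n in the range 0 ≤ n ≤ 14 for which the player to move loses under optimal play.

0, 1, 2, 3, 4, 13, 14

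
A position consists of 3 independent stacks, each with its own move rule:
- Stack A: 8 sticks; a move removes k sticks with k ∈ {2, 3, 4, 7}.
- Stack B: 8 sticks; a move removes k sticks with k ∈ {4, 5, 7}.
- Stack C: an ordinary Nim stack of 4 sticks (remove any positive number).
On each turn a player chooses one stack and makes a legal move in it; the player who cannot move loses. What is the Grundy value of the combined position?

7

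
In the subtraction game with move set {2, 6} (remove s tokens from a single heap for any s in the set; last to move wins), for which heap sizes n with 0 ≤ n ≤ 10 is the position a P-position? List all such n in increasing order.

Grundy values for subtraction set {2, 6}:
g(0) = mex{} = 0
g(1) = mex{} = 0
g(2) = mex{0} = 1
g(3) = mex{0} = 1
g(4) = mex{1} = 0
g(5) = mex{1} = 0
g(6) = mex{0} = 1
g(7) = mex{0} = 1
g(8) = mex{1} = 0
g(9) = mex{1} = 0
g(10) = mex{0} = 1
The P-positions (g = 0) in 0..10 are 0, 1, 4, 5, 8, 9.

0, 1, 4, 5, 8, 9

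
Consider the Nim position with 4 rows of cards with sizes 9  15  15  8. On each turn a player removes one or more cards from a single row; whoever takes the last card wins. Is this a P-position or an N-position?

N-position

Write each in binary and XOR column by column:
  1001  (9)
  1111  (15)
  1111  (15)
  1000  (8)
  ----
  0001  (1)
The nim-sum is 1 ≠ 0, so this is an N-position: the player to move can win.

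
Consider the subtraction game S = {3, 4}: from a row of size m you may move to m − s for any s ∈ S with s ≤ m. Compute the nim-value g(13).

2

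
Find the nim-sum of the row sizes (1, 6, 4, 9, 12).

In binary:
  0001  (1)
  0110  (6)
  0100  (4)
  1001  (9)
  1100  (12)
  ----
  0110  (6)

6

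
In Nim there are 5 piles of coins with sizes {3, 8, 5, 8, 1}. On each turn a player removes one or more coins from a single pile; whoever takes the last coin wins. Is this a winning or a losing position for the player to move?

In binary:
  0011  (3)
  1000  (8)
  0101  (5)
  1000  (8)
  0001  (1)
  ----
  0111  (7)
The nim-sum is 7 ≠ 0, so this is an N-position: the player to move can win.

Winning position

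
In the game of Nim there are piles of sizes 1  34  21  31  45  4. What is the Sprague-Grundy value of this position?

0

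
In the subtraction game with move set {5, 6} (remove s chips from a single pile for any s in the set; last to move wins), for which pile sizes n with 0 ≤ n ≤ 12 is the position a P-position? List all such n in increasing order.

0, 1, 2, 3, 4, 11, 12

Build the Grundy sequence with g(k) = mex{g(k−s) : s ∈ {5, 6}, s ≤ k}:
g(0) = mex{} = 0
g(1) = mex{} = 0
g(2) = mex{} = 0
g(3) = mex{} = 0
g(4) = mex{} = 0
g(5) = mex{0} = 1
g(6) = mex{0} = 1
g(7) = mex{0} = 1
g(8) = mex{0} = 1
g(9) = mex{0} = 1
g(10) = mex{0,1} = 2
g(11) = mex{1} = 0
g(12) = mex{1} = 0
The P-positions (g = 0) in 0..12 are 0, 1, 2, 3, 4, 11, 12.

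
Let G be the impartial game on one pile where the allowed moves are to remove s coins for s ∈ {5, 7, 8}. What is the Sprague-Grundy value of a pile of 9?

1

Build the Grundy sequence with g(k) = mex{g(k−s) : s ∈ {5, 7, 8}, s ≤ k}:
k:     0  1  2  3  4  5  6  7  8  9
g(k):  0  0  0  0  0  1  1  1  1  1
So g(9) = 1.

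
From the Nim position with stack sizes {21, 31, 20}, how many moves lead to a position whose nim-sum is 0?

Write each in binary and XOR column by column:
  10101  (21)
  11111  (31)
  10100  (20)
  -----
  11110  (30)
The overall nim-sum is X = 30. A stack of size p has a winning move iff p XOR X < p (reduce it to p XOR X).
  21: 21 XOR 30 = 11 < 21 — winning move (to 11).
  31: 31 XOR 30 = 1 < 31 — winning move (to 1).
  20: 20 XOR 30 = 10 < 20 — winning move (to 10).
That gives 3 winning moves.

3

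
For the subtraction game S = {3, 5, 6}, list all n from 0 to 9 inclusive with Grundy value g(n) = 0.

0, 1, 2, 9

Build the Grundy sequence with g(k) = mex{g(k−s) : s ∈ {3, 5, 6}, s ≤ k}:
g(0) = mex{} = 0
g(1) = mex{} = 0
g(2) = mex{} = 0
g(3) = mex{0} = 1
g(4) = mex{0} = 1
g(5) = mex{0} = 1
g(6) = mex{0,1} = 2
g(7) = mex{0,1} = 2
g(8) = mex{0,1} = 2
g(9) = mex{1,2} = 0
The P-positions (g = 0) in 0..9 are 0, 1, 2, 9.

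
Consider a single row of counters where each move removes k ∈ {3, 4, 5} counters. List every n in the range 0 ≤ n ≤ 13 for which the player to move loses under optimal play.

Build the Grundy sequence with g(k) = mex{g(k−s) : s ∈ {3, 4, 5}, s ≤ k}:
k:     0  1  2  3  4  5  6  7  8  9 10 11 12 13
g(k):  0  0  0  1  1  1  2  2  0  0  0  1  1  1
The P-positions (g = 0) in 0..13 are 0, 1, 2, 8, 9, 10.

0, 1, 2, 8, 9, 10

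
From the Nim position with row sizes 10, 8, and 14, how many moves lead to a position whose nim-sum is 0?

3

Write each in binary and XOR column by column:
  1010  (10)
  1000  (8)
  1110  (14)
  ----
  1100  (12)
The overall nim-sum is X = 12. A row of size p has a winning move iff p XOR X < p (reduce it to p XOR X).
  10: 10 XOR 12 = 6 < 10 — winning move (to 6).
  8: 8 XOR 12 = 4 < 8 — winning move (to 4).
  14: 14 XOR 12 = 2 < 14 — winning move (to 2).
That gives 3 winning moves.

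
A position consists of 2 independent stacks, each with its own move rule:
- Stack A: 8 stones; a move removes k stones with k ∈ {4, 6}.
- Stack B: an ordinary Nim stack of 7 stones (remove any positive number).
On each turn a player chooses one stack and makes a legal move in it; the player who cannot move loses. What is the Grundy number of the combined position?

5

Grundy values for stack A (subtraction set {4, 6}):
g(0) = mex{} = 0
g(1) = mex{} = 0
g(2) = mex{} = 0
g(3) = mex{} = 0
g(4) = mex{0} = 1
g(5) = mex{0} = 1
g(6) = mex{0} = 1
g(7) = mex{0} = 1
g(8) = mex{0,1} = 2
So g(8) = 2.
Stack B is a plain Nim stack of size 7, so its Grundy value is 7.
By the Sprague-Grundy theorem, the Grundy value of a sum of independent games is the XOR of the component values.
Combined value = 2 XOR 7 = 5.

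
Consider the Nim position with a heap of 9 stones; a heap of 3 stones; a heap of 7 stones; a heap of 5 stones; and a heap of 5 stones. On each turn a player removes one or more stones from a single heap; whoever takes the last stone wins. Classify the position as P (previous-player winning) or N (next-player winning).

In binary:
  1001  (9)
  0011  (3)
  0111  (7)
  0101  (5)
  0101  (5)
  ----
  1101  (13)
The nim-sum is 13 ≠ 0, so this is an N-position: the player to move can win.

N-position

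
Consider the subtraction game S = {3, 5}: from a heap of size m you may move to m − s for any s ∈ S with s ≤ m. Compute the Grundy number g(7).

2

Compute g(0), g(1), … for moves {3, 5}:
k:     0  1  2  3  4  5  6  7
g(k):  0  0  0  1  1  1  2  2
So g(7) = 2.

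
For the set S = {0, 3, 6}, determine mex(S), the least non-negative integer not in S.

1

0 is in the set but 1 is not, so the mex is 1.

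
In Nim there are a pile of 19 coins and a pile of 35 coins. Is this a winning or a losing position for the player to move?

Nim-sum: 19 ⊕ 35 = 48.
The nim-sum is 48 ≠ 0, so this is an N-position: the player to move can win.

Winning position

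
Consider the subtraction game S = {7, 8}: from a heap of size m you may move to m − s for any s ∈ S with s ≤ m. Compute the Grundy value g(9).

1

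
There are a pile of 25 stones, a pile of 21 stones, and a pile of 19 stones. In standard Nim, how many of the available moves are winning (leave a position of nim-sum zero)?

3

Compute the nim-sum pairwise:
25 XOR 21 = 12
12 XOR 19 = 31
The overall nim-sum is X = 31. A pile of size p has a winning move iff p XOR X < p (reduce it to p XOR X).
  25: 25 XOR 31 = 6 < 25 — winning move (to 6).
  21: 21 XOR 31 = 10 < 21 — winning move (to 10).
  19: 19 XOR 31 = 12 < 19 — winning move (to 12).
That gives 3 winning moves.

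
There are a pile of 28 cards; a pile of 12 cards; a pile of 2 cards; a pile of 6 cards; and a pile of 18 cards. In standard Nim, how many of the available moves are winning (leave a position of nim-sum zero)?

3

Write each in binary and XOR column by column:
  11100  (28)
  01100  (12)
  00010  (2)
  00110  (6)
  10010  (18)
  -----
  00110  (6)
The overall nim-sum is X = 6. A pile of size p has a winning move iff p XOR X < p (reduce it to p XOR X).
  28: 28 XOR 6 = 26 < 28 — winning move (to 26).
  12: 12 XOR 6 = 10 < 12 — winning move (to 10).
  2: 2 XOR 6 = 4 ≥ 2 — no move.
  6: 6 XOR 6 = 0 < 6 — winning move (to 0).
  18: 18 XOR 6 = 20 ≥ 18 — no move.
That gives 3 winning moves.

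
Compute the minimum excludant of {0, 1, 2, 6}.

The values 0, 1, 2 are all present; 3 is the first non-negative integer missing from the set.

3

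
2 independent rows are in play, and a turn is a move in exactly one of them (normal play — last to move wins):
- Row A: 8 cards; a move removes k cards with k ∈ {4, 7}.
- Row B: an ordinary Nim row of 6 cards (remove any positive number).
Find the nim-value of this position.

4

Grundy values for row A (subtraction set {4, 7}):
k:     0  1  2  3  4  5  6  7  8
g(k):  0  0  0  0  1  1  1  1  2
So g(8) = 2.
Row B is a plain Nim row of size 6, so its Grundy value is 6.
The value of a disjunctive sum is the nim-sum of the parts.
Combined value = 2 XOR 6 = 4.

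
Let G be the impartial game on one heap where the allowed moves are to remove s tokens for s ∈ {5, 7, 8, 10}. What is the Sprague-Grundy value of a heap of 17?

Grundy values for subtraction set {5, 7, 8, 10}:
k:     0  1  2  3  4  5  6  7  8  9 10 11 12 13 14 15 16 17
g(k):  0  0  0  0  0  1  1  1  1  1  2  2  2  2  2  0  0  0
So g(17) = 0.

0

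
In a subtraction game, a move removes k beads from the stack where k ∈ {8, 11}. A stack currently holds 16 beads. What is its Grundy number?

2

Build the Grundy sequence with g(k) = mex{g(k−s) : s ∈ {8, 11}, s ≤ k}:
k:     0  1  2  3  4  5  6  7  8  9 10 11 12 13 14 15 16
g(k):  0  0  0  0  0  0  0  0  1  1  1  1  1  1  1  1  2
So g(16) = 2.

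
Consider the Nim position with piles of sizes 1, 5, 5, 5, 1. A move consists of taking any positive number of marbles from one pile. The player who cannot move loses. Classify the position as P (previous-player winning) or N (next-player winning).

N-position

Nim-sum: 1 ⊕ 5 ⊕ 5 ⊕ 5 ⊕ 1 = 5.
The nim-sum is 5 ≠ 0, so this is an N-position: the player to move can win.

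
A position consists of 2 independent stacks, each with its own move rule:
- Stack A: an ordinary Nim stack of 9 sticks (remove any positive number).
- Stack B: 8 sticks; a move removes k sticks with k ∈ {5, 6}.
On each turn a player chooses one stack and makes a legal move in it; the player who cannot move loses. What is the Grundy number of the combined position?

Stack A is a plain Nim stack of size 9, so its Grundy value is 9.
For stack B, compute g(0), g(1), … with moves {5, 6}:
k:     0  1  2  3  4  5  6  7  8
g(k):  0  0  0  0  0  1  1  1  1
So g(8) = 1.
By the Sprague-Grundy theorem, the Grundy value of a sum of independent games is the XOR of the component values.
Combined value = 9 XOR 1 = 8.

8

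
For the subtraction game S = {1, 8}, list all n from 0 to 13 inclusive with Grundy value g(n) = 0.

Build the Grundy sequence with g(k) = mex{g(k−s) : s ∈ {1, 8}, s ≤ k}:
k:     0  1  2  3  4  5  6  7  8  9 10 11 12 13
g(k):  0  1  0  1  0  1  0  1  2  0  1  0  1  0
The P-positions (g = 0) in 0..13 are 0, 2, 4, 6, 9, 11, 13.

0, 2, 4, 6, 9, 11, 13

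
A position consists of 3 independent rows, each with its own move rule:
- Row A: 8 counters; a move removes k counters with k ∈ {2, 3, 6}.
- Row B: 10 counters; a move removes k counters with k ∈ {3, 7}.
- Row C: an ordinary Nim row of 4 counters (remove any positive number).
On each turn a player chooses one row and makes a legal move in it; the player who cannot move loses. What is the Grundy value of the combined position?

6

Grundy values for row A (subtraction set {2, 3, 6}):
g(0) = mex{} = 0
g(1) = mex{} = 0
g(2) = mex{0} = 1
g(3) = mex{0} = 1
g(4) = mex{0,1} = 2
g(5) = mex{1} = 0
g(6) = mex{0,1,2} = 3
g(7) = mex{0,2} = 1
g(8) = mex{0,1,3} = 2
So g(8) = 2.
Grundy values for row B (subtraction set {3, 7}):
g(0) = mex{} = 0
g(1) = mex{} = 0
g(2) = mex{} = 0
g(3) = mex{0} = 1
g(4) = mex{0} = 1
g(5) = mex{0} = 1
g(6) = mex{1} = 0
g(7) = mex{0,1} = 2
g(8) = mex{0,1} = 2
g(9) = mex{0} = 1
g(10) = mex{1,2} = 0
So g(10) = 0.
Row C is a plain Nim row of size 4, so its Grundy value is 4.
By the Sprague-Grundy theorem, the Grundy value of a sum of independent games is the XOR of the component values.
Combined value = 2 ⊕ 0 ⊕ 4 = 6.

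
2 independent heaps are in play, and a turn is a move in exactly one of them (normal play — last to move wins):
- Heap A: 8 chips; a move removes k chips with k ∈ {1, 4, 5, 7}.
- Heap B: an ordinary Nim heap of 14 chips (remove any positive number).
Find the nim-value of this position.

14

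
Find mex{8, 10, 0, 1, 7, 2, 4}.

3

The values 0, 1, 2 are all present; 3 is the first non-negative integer missing from the set.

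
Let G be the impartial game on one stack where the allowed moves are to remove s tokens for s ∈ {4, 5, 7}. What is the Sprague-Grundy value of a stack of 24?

0

Grundy values for subtraction set {4, 5, 7}:
k:     0  1  2  3  4  5  6  7  8  9 10 11 12 13 14 15 16 17 18 19 20 21 22 23 24
g(k):  0  0  0  0  1  1  1  1  2  2  2  0  0  0  0  1  1  1  1  2  2  2  0  0  0
So g(24) = 0.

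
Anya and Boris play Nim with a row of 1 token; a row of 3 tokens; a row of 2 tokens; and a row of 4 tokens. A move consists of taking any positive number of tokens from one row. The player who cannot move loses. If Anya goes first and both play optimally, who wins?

Anya wins

Compute the nim-sum pairwise:
1 ^ 3 = 2
2 ^ 2 = 0
0 ^ 4 = 4
The nim-sum is 4 ≠ 0, so this is an N-position: the player to move can win; Anya has a winning move.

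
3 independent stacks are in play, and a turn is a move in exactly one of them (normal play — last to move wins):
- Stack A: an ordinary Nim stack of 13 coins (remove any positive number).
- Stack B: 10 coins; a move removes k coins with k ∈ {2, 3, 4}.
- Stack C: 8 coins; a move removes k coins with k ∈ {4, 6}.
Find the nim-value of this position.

Stack A is a plain Nim stack of size 13, so its Grundy value is 13.
For stack B, compute g(0), g(1), … with moves {2, 3, 4}:
g(0) = mex{} = 0
g(1) = mex{} = 0
g(2) = mex{0} = 1
g(3) = mex{0} = 1
g(4) = mex{0,1} = 2
g(5) = mex{0,1} = 2
g(6) = mex{1,2} = 0
g(7) = mex{1,2} = 0
g(8) = mex{0,2} = 1
g(9) = mex{0,2} = 1
g(10) = mex{0,1} = 2
So g(10) = 2.
For stack C, compute g(0), g(1), … with moves {4, 6}:
k:     0  1  2  3  4  5  6  7  8
g(k):  0  0  0  0  1  1  1  1  2
So g(8) = 2.
By the Sprague-Grundy theorem, the Grundy value of a sum of independent games is the XOR of the component values.
Combined value = 13 ⊕ 2 ⊕ 2 = 13.

13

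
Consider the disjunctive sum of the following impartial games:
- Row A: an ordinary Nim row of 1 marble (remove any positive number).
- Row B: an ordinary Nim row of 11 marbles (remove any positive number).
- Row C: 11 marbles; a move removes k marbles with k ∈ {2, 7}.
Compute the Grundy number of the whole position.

Row A is a plain Nim row of size 1, so its Grundy value is 1.
Row B is a plain Nim row of size 11, so its Grundy value is 11.
Grundy values for row C (subtraction set {2, 7}):
k:     0  1  2  3  4  5  6  7  8  9 10 11
g(k):  0  0  1  1  0  0  1  1  2  0  0  1
So g(11) = 1.
By the Sprague-Grundy theorem, the Grundy value of a sum of independent games is the XOR of the component values.
Combined value = 1 XOR 11 XOR 1 = 11.

11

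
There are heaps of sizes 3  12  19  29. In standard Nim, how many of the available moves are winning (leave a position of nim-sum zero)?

In binary:
  00011  (3)
  01100  (12)
  10011  (19)
  11101  (29)
  -----
  00001  (1)
The overall nim-sum is X = 1. A heap of size p has a winning move iff p XOR X < p (reduce it to p XOR X).
  3: 3 XOR 1 = 2 < 3 — winning move (to 2).
  12: 12 XOR 1 = 13 ≥ 12 — no move.
  19: 19 XOR 1 = 18 < 19 — winning move (to 18).
  29: 29 XOR 1 = 28 < 29 — winning move (to 28).
That gives 3 winning moves.

3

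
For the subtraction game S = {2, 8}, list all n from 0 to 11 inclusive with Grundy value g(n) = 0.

0, 1, 4, 5, 10, 11

Compute g(0), g(1), … for moves {2, 8}:
g(0) = mex{} = 0
g(1) = mex{} = 0
g(2) = mex{0} = 1
g(3) = mex{0} = 1
g(4) = mex{1} = 0
g(5) = mex{1} = 0
g(6) = mex{0} = 1
g(7) = mex{0} = 1
g(8) = mex{0,1} = 2
g(9) = mex{0,1} = 2
g(10) = mex{1,2} = 0
g(11) = mex{1,2} = 0
The P-positions (g = 0) in 0..11 are 0, 1, 4, 5, 10, 11.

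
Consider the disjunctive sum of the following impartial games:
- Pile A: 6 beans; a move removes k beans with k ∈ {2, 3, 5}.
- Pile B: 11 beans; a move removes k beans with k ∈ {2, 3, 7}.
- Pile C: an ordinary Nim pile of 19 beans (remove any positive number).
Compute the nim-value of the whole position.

Build the Grundy sequence for pile A with g(k) = mex{g(k−s) : s ∈ {2, 3, 5}, s ≤ k}:
g(0) = mex{} = 0
g(1) = mex{} = 0
g(2) = mex{0} = 1
g(3) = mex{0} = 1
g(4) = mex{0,1} = 2
g(5) = mex{0,1} = 2
g(6) = mex{0,1,2} = 3
So g(6) = 3.
Grundy values for pile B (subtraction set {2, 3, 7}):
k:     0  1  2  3  4  5  6  7  8  9 10 11
g(k):  0  0  1  1  2  0  0  1  1  2  0  0
So g(11) = 0.
Pile C is a plain Nim pile of size 19, so its Grundy value is 19.
The value of a disjunctive sum is the nim-sum of the parts.
Combined value = 3 ⊕ 0 ⊕ 19 = 16.

16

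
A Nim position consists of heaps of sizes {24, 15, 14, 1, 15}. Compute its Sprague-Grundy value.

Compute the nim-sum pairwise:
24 ⊕ 15 = 23
23 ⊕ 14 = 25
25 ⊕ 1 = 24
24 ⊕ 15 = 23

23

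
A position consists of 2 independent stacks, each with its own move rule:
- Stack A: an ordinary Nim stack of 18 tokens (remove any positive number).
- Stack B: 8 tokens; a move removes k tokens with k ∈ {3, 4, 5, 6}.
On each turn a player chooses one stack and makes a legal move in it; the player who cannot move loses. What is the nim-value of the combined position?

Stack A is a plain Nim stack of size 18, so its Grundy value is 18.
For stack B, compute g(0), g(1), … with moves {3, 4, 5, 6}:
g(0) = mex{} = 0
g(1) = mex{} = 0
g(2) = mex{} = 0
g(3) = mex{0} = 1
g(4) = mex{0} = 1
g(5) = mex{0} = 1
g(6) = mex{0,1} = 2
g(7) = mex{0,1} = 2
g(8) = mex{0,1} = 2
So g(8) = 2.
By the Sprague-Grundy theorem, the Grundy value of a sum of independent games is the XOR of the component values.
Combined value = 18 XOR 2 = 16.

16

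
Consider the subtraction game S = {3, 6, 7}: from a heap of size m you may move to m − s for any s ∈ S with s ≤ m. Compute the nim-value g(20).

0

Build the Grundy sequence with g(k) = mex{g(k−s) : s ∈ {3, 6, 7}, s ≤ k}:
k:     0  1  2  3  4  5  6  7  8  9 10 11 12 13 14 15 16 17 18 19 20
g(k):  0  0  0  1  1  1  2  2  2  3  0  0  0  1  1  1  2  2  2  3  0
So g(20) = 0.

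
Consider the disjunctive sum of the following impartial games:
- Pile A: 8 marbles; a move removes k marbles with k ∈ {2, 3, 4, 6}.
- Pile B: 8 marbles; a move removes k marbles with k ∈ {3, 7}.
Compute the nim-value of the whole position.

2

For pile A, compute g(0), g(1), … with moves {2, 3, 4, 6}:
k:     0  1  2  3  4  5  6  7  8
g(k):  0  0  1  1  2  2  3  3  0
So g(8) = 0.
Grundy values for pile B (subtraction set {3, 7}):
g(0) = mex{} = 0
g(1) = mex{} = 0
g(2) = mex{} = 0
g(3) = mex{0} = 1
g(4) = mex{0} = 1
g(5) = mex{0} = 1
g(6) = mex{1} = 0
g(7) = mex{0,1} = 2
g(8) = mex{0,1} = 2
So g(8) = 2.
The value of a disjunctive sum is the nim-sum of the parts.
Combined value = 0 XOR 2 = 2.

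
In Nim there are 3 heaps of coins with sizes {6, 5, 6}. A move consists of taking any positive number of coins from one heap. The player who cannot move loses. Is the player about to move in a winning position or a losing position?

Winning position

Bitwise XOR of the heap sizes:
  110  (6)
  101  (5)
  110  (6)
  ---
  101  (5)
The nim-sum is 5 ≠ 0, so this is an N-position: the player to move can win.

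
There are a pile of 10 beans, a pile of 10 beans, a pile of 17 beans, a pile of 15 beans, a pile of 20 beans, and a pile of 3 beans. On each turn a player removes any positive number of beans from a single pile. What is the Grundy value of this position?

9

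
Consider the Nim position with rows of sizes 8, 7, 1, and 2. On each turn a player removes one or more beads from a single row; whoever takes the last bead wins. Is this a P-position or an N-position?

Compute the nim-sum pairwise:
8 ⊕ 7 = 15
15 ⊕ 1 = 14
14 ⊕ 2 = 12
The nim-sum is 12 ≠ 0, so this is an N-position: the player to move can win.

N-position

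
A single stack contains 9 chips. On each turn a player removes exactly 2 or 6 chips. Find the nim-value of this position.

0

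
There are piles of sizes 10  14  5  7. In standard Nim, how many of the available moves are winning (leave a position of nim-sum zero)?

3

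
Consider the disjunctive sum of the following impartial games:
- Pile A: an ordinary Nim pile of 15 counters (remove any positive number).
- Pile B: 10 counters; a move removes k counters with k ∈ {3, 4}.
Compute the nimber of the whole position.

14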